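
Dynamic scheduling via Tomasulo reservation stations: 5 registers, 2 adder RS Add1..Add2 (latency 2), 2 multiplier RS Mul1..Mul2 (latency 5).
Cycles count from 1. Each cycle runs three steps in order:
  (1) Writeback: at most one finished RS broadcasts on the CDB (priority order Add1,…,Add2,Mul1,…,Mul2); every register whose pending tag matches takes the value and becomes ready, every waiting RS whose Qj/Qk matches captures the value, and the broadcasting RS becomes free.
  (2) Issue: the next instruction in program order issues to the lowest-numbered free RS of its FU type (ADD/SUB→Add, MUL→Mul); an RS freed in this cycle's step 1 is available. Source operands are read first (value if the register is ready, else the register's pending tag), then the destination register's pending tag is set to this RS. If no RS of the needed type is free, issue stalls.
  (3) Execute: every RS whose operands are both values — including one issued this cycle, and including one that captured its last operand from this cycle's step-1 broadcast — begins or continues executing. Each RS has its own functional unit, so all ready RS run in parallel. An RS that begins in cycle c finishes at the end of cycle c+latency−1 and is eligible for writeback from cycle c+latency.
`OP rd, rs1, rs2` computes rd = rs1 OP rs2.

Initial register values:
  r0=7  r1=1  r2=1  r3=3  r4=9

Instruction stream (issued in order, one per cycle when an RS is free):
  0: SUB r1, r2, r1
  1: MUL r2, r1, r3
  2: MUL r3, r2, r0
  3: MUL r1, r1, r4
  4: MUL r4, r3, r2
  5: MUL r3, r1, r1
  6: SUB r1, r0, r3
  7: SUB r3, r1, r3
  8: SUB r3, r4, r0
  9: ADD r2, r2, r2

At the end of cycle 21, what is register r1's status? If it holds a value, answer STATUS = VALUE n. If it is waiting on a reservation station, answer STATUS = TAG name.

STATUS = TAG Add1

  c1: issue SUB r1<-Add1  regs: r0:7,r1:Add1,r2:1,r3:3,r4:9
  c2: issue MUL r2<-Mul1  regs: r0:7,r1:Add1,r2:Mul1,r3:3,r4:9
  c3: CDB Add1=0; issue MUL r3<-Mul2  regs: r0:7,r1:0,r2:Mul1,r3:Mul2,r4:9
  c4: stall  regs: r0:7,r1:0,r2:Mul1,r3:Mul2,r4:9
  c5: stall  regs: r0:7,r1:0,r2:Mul1,r3:Mul2,r4:9
  c6: stall  regs: r0:7,r1:0,r2:Mul1,r3:Mul2,r4:9
  c7: stall  regs: r0:7,r1:0,r2:Mul1,r3:Mul2,r4:9
  c8: CDB Mul1=0; issue MUL r1<-Mul1  regs: r0:7,r1:Mul1,r2:0,r3:Mul2,r4:9
  c9: stall  regs: r0:7,r1:Mul1,r2:0,r3:Mul2,r4:9
  c10: stall  regs: r0:7,r1:Mul1,r2:0,r3:Mul2,r4:9
  c11: stall  regs: r0:7,r1:Mul1,r2:0,r3:Mul2,r4:9
  c12: stall  regs: r0:7,r1:Mul1,r2:0,r3:Mul2,r4:9
  c13: CDB Mul1=0; issue MUL r4<-Mul1  regs: r0:7,r1:0,r2:0,r3:Mul2,r4:Mul1
  c14: CDB Mul2=0; issue MUL r3<-Mul2  regs: r0:7,r1:0,r2:0,r3:Mul2,r4:Mul1
  c15: issue SUB r1<-Add1  regs: r0:7,r1:Add1,r2:0,r3:Mul2,r4:Mul1
  c16: issue SUB r3<-Add2  regs: r0:7,r1:Add1,r2:0,r3:Add2,r4:Mul1
  c17: stall  regs: r0:7,r1:Add1,r2:0,r3:Add2,r4:Mul1
  c18: stall  regs: r0:7,r1:Add1,r2:0,r3:Add2,r4:Mul1
  c19: CDB Mul1=0; stall  regs: r0:7,r1:Add1,r2:0,r3:Add2,r4:0
  c20: CDB Mul2=0; stall  regs: r0:7,r1:Add1,r2:0,r3:Add2,r4:0
  c21: stall  regs: r0:7,r1:Add1,r2:0,r3:Add2,r4:0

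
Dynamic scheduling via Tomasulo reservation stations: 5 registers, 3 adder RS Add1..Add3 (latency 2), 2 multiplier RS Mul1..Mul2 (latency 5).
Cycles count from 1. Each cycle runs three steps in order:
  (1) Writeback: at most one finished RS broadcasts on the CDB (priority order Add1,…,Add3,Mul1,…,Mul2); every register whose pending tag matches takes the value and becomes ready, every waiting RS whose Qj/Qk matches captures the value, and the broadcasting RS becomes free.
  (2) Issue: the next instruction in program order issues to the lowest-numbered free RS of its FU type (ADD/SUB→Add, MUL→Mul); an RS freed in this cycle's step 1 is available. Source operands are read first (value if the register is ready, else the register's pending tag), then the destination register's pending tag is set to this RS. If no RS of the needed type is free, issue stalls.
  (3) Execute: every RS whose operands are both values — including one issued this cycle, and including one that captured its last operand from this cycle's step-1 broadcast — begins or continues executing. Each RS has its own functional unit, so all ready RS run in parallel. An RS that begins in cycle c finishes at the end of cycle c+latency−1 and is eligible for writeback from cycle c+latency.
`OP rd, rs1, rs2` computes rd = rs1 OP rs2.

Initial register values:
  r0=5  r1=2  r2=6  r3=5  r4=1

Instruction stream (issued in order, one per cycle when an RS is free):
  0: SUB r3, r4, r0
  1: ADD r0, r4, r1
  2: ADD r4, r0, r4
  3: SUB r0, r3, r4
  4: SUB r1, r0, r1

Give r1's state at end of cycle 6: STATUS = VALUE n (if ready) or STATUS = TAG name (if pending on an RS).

STATUS = TAG Add3

c1: issue SUB r3<-Add1 | r0:5,r1:2,r2:6,r3:Add1,r4:1
c2: issue ADD r0<-Add2 | r0:Add2,r1:2,r2:6,r3:Add1,r4:1
c3: CDB Add1=-4; issue ADD r4<-Add1 | r0:Add2,r1:2,r2:6,r3:-4,r4:Add1
c4: CDB Add2=3; issue SUB r0<-Add2 | r0:Add2,r1:2,r2:6,r3:-4,r4:Add1
c5: issue SUB r1<-Add3 | r0:Add2,r1:Add3,r2:6,r3:-4,r4:Add1
c6: CDB Add1=4 | r0:Add2,r1:Add3,r2:6,r3:-4,r4:4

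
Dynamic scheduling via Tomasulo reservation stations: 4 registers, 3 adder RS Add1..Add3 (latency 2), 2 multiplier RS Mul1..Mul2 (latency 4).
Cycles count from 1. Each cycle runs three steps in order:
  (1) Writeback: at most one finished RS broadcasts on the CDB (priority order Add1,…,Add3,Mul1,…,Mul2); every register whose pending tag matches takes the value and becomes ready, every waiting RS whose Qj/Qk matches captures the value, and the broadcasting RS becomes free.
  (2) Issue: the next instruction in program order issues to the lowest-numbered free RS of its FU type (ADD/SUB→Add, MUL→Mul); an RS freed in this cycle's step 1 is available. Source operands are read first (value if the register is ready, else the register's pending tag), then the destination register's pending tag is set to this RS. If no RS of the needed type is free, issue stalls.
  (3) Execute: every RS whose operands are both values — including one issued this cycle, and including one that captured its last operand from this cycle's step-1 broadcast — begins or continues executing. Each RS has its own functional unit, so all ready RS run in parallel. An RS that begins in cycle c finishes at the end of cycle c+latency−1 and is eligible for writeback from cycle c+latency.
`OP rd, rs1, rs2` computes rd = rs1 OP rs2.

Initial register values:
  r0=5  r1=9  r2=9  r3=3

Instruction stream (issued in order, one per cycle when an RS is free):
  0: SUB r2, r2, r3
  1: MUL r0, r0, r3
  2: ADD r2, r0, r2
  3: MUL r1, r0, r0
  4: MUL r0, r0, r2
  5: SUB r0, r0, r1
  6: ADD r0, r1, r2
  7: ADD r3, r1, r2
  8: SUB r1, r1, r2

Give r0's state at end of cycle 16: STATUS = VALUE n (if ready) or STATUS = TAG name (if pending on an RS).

STATUS = VALUE 246

c1: issue SUB r2<-Add1 | r0:5,r1:9,r2:Add1,r3:3
c2: issue MUL r0<-Mul1 | r0:Mul1,r1:9,r2:Add1,r3:3
c3: CDB Add1=6; issue ADD r2<-Add1 | r0:Mul1,r1:9,r2:Add1,r3:3
c4: issue MUL r1<-Mul2 | r0:Mul1,r1:Mul2,r2:Add1,r3:3
c5: stall | r0:Mul1,r1:Mul2,r2:Add1,r3:3
c6: CDB Mul1=15; issue MUL r0<-Mul1 | r0:Mul1,r1:Mul2,r2:Add1,r3:3
c7: issue SUB r0<-Add2 | r0:Add2,r1:Mul2,r2:Add1,r3:3
c8: CDB Add1=21; issue ADD r0<-Add1 | r0:Add1,r1:Mul2,r2:21,r3:3
c9: issue ADD r3<-Add3 | r0:Add1,r1:Mul2,r2:21,r3:Add3
c10: CDB Mul2=225; stall | r0:Add1,r1:225,r2:21,r3:Add3
c11: stall | r0:Add1,r1:225,r2:21,r3:Add3
c12: CDB Add1=246; issue SUB r1<-Add1 | r0:246,r1:Add1,r2:21,r3:Add3
c13: CDB Add3=246 | r0:246,r1:Add1,r2:21,r3:246
c14: CDB Add1=204 | r0:246,r1:204,r2:21,r3:246
c15: CDB Mul1=315 | r0:246,r1:204,r2:21,r3:246
c16: - | r0:246,r1:204,r2:21,r3:246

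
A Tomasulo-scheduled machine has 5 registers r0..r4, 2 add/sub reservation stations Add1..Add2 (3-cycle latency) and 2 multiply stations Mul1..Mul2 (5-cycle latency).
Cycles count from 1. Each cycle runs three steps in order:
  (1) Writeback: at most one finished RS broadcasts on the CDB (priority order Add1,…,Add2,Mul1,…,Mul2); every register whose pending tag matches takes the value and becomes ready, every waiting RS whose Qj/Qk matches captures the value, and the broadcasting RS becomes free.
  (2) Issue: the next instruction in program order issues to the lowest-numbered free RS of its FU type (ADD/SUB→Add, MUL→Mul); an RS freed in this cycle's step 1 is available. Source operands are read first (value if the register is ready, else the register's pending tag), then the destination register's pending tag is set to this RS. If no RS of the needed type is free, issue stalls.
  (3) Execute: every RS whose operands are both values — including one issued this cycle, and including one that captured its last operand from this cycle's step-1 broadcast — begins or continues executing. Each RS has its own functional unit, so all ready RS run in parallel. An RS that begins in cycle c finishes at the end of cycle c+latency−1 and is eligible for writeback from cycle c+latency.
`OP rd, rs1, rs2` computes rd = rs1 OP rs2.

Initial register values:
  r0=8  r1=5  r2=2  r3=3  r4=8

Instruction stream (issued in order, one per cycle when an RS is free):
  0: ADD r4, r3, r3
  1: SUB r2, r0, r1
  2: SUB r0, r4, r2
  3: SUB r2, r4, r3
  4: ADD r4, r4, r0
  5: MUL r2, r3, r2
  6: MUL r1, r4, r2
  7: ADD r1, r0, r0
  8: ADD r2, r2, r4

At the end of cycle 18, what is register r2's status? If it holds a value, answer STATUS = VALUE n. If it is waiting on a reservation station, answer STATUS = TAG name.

STATUS = VALUE 18

cycle 1: issue ADD r4<-Add1 // r0:8,r1:5,r2:2,r3:3,r4:Add1
cycle 2: issue SUB r2<-Add2 // r0:8,r1:5,r2:Add2,r3:3,r4:Add1
cycle 3: stall // r0:8,r1:5,r2:Add2,r3:3,r4:Add1
cycle 4: CDB Add1=6; issue SUB r0<-Add1 // r0:Add1,r1:5,r2:Add2,r3:3,r4:6
cycle 5: CDB Add2=3; issue SUB r2<-Add2 // r0:Add1,r1:5,r2:Add2,r3:3,r4:6
cycle 6: stall // r0:Add1,r1:5,r2:Add2,r3:3,r4:6
cycle 7: stall // r0:Add1,r1:5,r2:Add2,r3:3,r4:6
cycle 8: CDB Add1=3; issue ADD r4<-Add1 // r0:3,r1:5,r2:Add2,r3:3,r4:Add1
cycle 9: CDB Add2=3; issue MUL r2<-Mul1 // r0:3,r1:5,r2:Mul1,r3:3,r4:Add1
cycle 10: issue MUL r1<-Mul2 // r0:3,r1:Mul2,r2:Mul1,r3:3,r4:Add1
cycle 11: CDB Add1=9; issue ADD r1<-Add1 // r0:3,r1:Add1,r2:Mul1,r3:3,r4:9
cycle 12: issue ADD r2<-Add2 // r0:3,r1:Add1,r2:Add2,r3:3,r4:9
cycle 13: - // r0:3,r1:Add1,r2:Add2,r3:3,r4:9
cycle 14: CDB Add1=6 // r0:3,r1:6,r2:Add2,r3:3,r4:9
cycle 15: CDB Mul1=9 // r0:3,r1:6,r2:Add2,r3:3,r4:9
cycle 16: - // r0:3,r1:6,r2:Add2,r3:3,r4:9
cycle 17: - // r0:3,r1:6,r2:Add2,r3:3,r4:9
cycle 18: CDB Add2=18 // r0:3,r1:6,r2:18,r3:3,r4:9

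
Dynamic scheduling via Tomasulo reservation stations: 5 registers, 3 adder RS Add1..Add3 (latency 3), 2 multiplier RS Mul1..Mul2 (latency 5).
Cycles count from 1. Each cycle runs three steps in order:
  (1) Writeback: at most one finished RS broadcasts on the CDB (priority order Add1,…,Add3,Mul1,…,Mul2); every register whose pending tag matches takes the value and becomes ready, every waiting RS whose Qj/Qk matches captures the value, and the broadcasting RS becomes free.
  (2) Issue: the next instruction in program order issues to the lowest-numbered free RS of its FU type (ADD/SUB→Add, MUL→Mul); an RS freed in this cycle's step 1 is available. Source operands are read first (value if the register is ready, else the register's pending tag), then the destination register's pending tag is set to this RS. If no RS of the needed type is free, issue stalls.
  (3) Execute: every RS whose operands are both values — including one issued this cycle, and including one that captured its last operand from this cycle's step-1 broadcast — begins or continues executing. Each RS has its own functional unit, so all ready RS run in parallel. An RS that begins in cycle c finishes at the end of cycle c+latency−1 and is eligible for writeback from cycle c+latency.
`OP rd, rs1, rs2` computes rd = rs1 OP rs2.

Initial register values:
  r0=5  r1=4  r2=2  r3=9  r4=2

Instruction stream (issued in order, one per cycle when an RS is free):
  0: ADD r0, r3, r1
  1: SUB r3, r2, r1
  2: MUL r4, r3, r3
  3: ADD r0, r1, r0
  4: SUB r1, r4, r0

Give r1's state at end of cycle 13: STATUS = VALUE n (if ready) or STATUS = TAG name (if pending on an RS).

cycle 1: issue ADD r0<-Add1 // r0:Add1,r1:4,r2:2,r3:9,r4:2
cycle 2: issue SUB r3<-Add2 // r0:Add1,r1:4,r2:2,r3:Add2,r4:2
cycle 3: issue MUL r4<-Mul1 // r0:Add1,r1:4,r2:2,r3:Add2,r4:Mul1
cycle 4: CDB Add1=13; issue ADD r0<-Add1 // r0:Add1,r1:4,r2:2,r3:Add2,r4:Mul1
cycle 5: CDB Add2=-2; issue SUB r1<-Add2 // r0:Add1,r1:Add2,r2:2,r3:-2,r4:Mul1
cycle 6: - // r0:Add1,r1:Add2,r2:2,r3:-2,r4:Mul1
cycle 7: CDB Add1=17 // r0:17,r1:Add2,r2:2,r3:-2,r4:Mul1
cycle 8: - // r0:17,r1:Add2,r2:2,r3:-2,r4:Mul1
cycle 9: - // r0:17,r1:Add2,r2:2,r3:-2,r4:Mul1
cycle 10: CDB Mul1=4 // r0:17,r1:Add2,r2:2,r3:-2,r4:4
cycle 11: - // r0:17,r1:Add2,r2:2,r3:-2,r4:4
cycle 12: - // r0:17,r1:Add2,r2:2,r3:-2,r4:4
cycle 13: CDB Add2=-13 // r0:17,r1:-13,r2:2,r3:-2,r4:4

STATUS = VALUE -13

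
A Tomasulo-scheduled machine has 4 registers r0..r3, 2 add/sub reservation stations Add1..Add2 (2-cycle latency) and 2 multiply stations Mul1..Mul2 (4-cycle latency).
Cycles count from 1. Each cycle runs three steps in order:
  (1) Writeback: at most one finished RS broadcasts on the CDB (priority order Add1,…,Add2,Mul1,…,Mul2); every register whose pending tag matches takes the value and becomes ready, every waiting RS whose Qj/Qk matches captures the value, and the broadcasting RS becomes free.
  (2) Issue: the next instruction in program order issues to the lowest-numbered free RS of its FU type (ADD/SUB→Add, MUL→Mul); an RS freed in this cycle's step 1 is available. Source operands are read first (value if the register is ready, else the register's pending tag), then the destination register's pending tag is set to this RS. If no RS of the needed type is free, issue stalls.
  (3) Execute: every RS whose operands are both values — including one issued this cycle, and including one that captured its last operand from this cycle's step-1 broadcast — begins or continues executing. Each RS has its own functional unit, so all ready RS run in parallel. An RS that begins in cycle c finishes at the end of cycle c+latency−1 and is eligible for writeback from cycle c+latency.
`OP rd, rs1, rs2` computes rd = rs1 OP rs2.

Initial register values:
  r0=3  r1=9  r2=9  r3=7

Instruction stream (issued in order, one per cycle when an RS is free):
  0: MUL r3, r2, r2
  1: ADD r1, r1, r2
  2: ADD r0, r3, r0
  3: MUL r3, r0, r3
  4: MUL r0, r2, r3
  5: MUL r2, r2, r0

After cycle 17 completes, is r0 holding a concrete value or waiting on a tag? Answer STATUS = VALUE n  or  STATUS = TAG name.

STATUS = VALUE 61236

c1: issue MUL r3<-Mul1 | r0:3,r1:9,r2:9,r3:Mul1
c2: issue ADD r1<-Add1 | r0:3,r1:Add1,r2:9,r3:Mul1
c3: issue ADD r0<-Add2 | r0:Add2,r1:Add1,r2:9,r3:Mul1
c4: CDB Add1=18; issue MUL r3<-Mul2 | r0:Add2,r1:18,r2:9,r3:Mul2
c5: CDB Mul1=81; issue MUL r0<-Mul1 | r0:Mul1,r1:18,r2:9,r3:Mul2
c6: stall | r0:Mul1,r1:18,r2:9,r3:Mul2
c7: CDB Add2=84; stall | r0:Mul1,r1:18,r2:9,r3:Mul2
c8: stall | r0:Mul1,r1:18,r2:9,r3:Mul2
c9: stall | r0:Mul1,r1:18,r2:9,r3:Mul2
c10: stall | r0:Mul1,r1:18,r2:9,r3:Mul2
c11: CDB Mul2=6804; issue MUL r2<-Mul2 | r0:Mul1,r1:18,r2:Mul2,r3:6804
c12: - | r0:Mul1,r1:18,r2:Mul2,r3:6804
c13: - | r0:Mul1,r1:18,r2:Mul2,r3:6804
c14: - | r0:Mul1,r1:18,r2:Mul2,r3:6804
c15: CDB Mul1=61236 | r0:61236,r1:18,r2:Mul2,r3:6804
c16: - | r0:61236,r1:18,r2:Mul2,r3:6804
c17: - | r0:61236,r1:18,r2:Mul2,r3:6804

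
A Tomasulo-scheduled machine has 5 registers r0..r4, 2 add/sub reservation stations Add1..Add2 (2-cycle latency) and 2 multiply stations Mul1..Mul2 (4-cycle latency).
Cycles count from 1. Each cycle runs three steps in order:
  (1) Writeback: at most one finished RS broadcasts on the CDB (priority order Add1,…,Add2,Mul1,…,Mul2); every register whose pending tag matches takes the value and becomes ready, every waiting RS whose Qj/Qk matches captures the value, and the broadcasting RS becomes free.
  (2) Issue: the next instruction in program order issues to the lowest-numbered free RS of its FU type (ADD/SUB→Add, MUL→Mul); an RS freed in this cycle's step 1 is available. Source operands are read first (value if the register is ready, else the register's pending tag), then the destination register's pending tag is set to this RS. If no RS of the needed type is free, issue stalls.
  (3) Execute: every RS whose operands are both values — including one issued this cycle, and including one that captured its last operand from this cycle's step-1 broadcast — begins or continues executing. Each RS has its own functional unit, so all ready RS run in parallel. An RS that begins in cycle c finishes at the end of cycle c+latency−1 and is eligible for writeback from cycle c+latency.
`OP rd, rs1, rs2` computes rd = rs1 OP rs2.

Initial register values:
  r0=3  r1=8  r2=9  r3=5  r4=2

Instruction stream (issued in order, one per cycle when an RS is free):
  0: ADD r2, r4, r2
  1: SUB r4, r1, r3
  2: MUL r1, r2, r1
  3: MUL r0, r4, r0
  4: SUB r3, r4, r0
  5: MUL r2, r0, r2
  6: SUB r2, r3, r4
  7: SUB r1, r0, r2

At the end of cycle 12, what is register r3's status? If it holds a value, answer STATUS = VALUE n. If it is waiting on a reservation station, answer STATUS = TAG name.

STATUS = VALUE -6

  c1: issue ADD r2<-Add1  regs: r0:3,r1:8,r2:Add1,r3:5,r4:2
  c2: issue SUB r4<-Add2  regs: r0:3,r1:8,r2:Add1,r3:5,r4:Add2
  c3: CDB Add1=11; issue MUL r1<-Mul1  regs: r0:3,r1:Mul1,r2:11,r3:5,r4:Add2
  c4: CDB Add2=3; issue MUL r0<-Mul2  regs: r0:Mul2,r1:Mul1,r2:11,r3:5,r4:3
  c5: issue SUB r3<-Add1  regs: r0:Mul2,r1:Mul1,r2:11,r3:Add1,r4:3
  c6: stall  regs: r0:Mul2,r1:Mul1,r2:11,r3:Add1,r4:3
  c7: CDB Mul1=88; issue MUL r2<-Mul1  regs: r0:Mul2,r1:88,r2:Mul1,r3:Add1,r4:3
  c8: CDB Mul2=9; issue SUB r2<-Add2  regs: r0:9,r1:88,r2:Add2,r3:Add1,r4:3
  c9: stall  regs: r0:9,r1:88,r2:Add2,r3:Add1,r4:3
  c10: CDB Add1=-6; issue SUB r1<-Add1  regs: r0:9,r1:Add1,r2:Add2,r3:-6,r4:3
  c11: -  regs: r0:9,r1:Add1,r2:Add2,r3:-6,r4:3
  c12: CDB Add2=-9  regs: r0:9,r1:Add1,r2:-9,r3:-6,r4:3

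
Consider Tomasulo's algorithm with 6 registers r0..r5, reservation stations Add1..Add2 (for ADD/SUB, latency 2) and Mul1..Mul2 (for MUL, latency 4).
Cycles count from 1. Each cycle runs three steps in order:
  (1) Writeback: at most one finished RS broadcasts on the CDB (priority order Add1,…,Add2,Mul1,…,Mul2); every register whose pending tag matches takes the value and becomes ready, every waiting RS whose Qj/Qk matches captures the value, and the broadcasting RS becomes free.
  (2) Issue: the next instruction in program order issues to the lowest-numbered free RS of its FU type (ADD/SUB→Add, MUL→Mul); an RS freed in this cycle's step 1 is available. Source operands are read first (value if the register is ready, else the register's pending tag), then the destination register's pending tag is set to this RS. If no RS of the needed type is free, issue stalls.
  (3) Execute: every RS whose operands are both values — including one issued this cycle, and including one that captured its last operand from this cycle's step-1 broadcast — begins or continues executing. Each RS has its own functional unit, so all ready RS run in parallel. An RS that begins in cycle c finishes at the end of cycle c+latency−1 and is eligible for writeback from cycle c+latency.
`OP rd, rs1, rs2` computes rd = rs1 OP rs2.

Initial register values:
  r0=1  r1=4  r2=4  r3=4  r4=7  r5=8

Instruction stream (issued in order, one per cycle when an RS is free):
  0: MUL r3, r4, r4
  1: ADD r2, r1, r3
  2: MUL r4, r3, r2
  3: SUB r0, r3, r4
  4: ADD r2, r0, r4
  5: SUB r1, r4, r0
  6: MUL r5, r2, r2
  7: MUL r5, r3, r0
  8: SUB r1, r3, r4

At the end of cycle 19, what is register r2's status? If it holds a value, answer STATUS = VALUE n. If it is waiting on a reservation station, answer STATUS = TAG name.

  c1: issue MUL r3<-Mul1  regs: r0:1,r1:4,r2:4,r3:Mul1,r4:7,r5:8
  c2: issue ADD r2<-Add1  regs: r0:1,r1:4,r2:Add1,r3:Mul1,r4:7,r5:8
  c3: issue MUL r4<-Mul2  regs: r0:1,r1:4,r2:Add1,r3:Mul1,r4:Mul2,r5:8
  c4: issue SUB r0<-Add2  regs: r0:Add2,r1:4,r2:Add1,r3:Mul1,r4:Mul2,r5:8
  c5: CDB Mul1=49; stall  regs: r0:Add2,r1:4,r2:Add1,r3:49,r4:Mul2,r5:8
  c6: stall  regs: r0:Add2,r1:4,r2:Add1,r3:49,r4:Mul2,r5:8
  c7: CDB Add1=53; issue ADD r2<-Add1  regs: r0:Add2,r1:4,r2:Add1,r3:49,r4:Mul2,r5:8
  c8: stall  regs: r0:Add2,r1:4,r2:Add1,r3:49,r4:Mul2,r5:8
  c9: stall  regs: r0:Add2,r1:4,r2:Add1,r3:49,r4:Mul2,r5:8
  c10: stall  regs: r0:Add2,r1:4,r2:Add1,r3:49,r4:Mul2,r5:8
  c11: CDB Mul2=2597; stall  regs: r0:Add2,r1:4,r2:Add1,r3:49,r4:2597,r5:8
  c12: stall  regs: r0:Add2,r1:4,r2:Add1,r3:49,r4:2597,r5:8
  c13: CDB Add2=-2548; issue SUB r1<-Add2  regs: r0:-2548,r1:Add2,r2:Add1,r3:49,r4:2597,r5:8
  c14: issue MUL r5<-Mul1  regs: r0:-2548,r1:Add2,r2:Add1,r3:49,r4:2597,r5:Mul1
  c15: CDB Add1=49; issue MUL r5<-Mul2  regs: r0:-2548,r1:Add2,r2:49,r3:49,r4:2597,r5:Mul2
  c16: CDB Add2=5145; issue SUB r1<-Add1  regs: r0:-2548,r1:Add1,r2:49,r3:49,r4:2597,r5:Mul2
  c17: -  regs: r0:-2548,r1:Add1,r2:49,r3:49,r4:2597,r5:Mul2
  c18: CDB Add1=-2548  regs: r0:-2548,r1:-2548,r2:49,r3:49,r4:2597,r5:Mul2
  c19: CDB Mul1=2401  regs: r0:-2548,r1:-2548,r2:49,r3:49,r4:2597,r5:Mul2

STATUS = VALUE 49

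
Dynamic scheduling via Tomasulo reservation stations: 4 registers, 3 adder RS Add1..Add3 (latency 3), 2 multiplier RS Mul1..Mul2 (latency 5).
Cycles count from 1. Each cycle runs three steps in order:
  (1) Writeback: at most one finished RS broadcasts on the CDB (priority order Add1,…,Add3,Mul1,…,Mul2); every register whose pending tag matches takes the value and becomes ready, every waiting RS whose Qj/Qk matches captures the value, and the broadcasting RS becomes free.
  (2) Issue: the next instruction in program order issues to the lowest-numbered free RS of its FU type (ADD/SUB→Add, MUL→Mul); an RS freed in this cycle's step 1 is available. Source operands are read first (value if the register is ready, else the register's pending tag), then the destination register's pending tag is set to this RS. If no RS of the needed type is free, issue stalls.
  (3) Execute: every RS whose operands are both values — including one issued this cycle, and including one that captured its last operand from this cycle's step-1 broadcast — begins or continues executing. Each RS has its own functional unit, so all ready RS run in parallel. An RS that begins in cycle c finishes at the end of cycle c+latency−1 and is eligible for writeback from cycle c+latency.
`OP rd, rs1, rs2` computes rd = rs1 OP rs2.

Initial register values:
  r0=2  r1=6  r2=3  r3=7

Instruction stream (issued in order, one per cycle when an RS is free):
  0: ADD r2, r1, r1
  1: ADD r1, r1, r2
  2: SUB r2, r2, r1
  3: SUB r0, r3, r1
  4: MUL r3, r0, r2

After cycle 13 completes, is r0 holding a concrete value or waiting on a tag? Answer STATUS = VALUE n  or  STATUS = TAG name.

c1: issue ADD r2<-Add1 | r0:2,r1:6,r2:Add1,r3:7
c2: issue ADD r1<-Add2 | r0:2,r1:Add2,r2:Add1,r3:7
c3: issue SUB r2<-Add3 | r0:2,r1:Add2,r2:Add3,r3:7
c4: CDB Add1=12; issue SUB r0<-Add1 | r0:Add1,r1:Add2,r2:Add3,r3:7
c5: issue MUL r3<-Mul1 | r0:Add1,r1:Add2,r2:Add3,r3:Mul1
c6: - | r0:Add1,r1:Add2,r2:Add3,r3:Mul1
c7: CDB Add2=18 | r0:Add1,r1:18,r2:Add3,r3:Mul1
c8: - | r0:Add1,r1:18,r2:Add3,r3:Mul1
c9: - | r0:Add1,r1:18,r2:Add3,r3:Mul1
c10: CDB Add1=-11 | r0:-11,r1:18,r2:Add3,r3:Mul1
c11: CDB Add3=-6 | r0:-11,r1:18,r2:-6,r3:Mul1
c12: - | r0:-11,r1:18,r2:-6,r3:Mul1
c13: - | r0:-11,r1:18,r2:-6,r3:Mul1

STATUS = VALUE -11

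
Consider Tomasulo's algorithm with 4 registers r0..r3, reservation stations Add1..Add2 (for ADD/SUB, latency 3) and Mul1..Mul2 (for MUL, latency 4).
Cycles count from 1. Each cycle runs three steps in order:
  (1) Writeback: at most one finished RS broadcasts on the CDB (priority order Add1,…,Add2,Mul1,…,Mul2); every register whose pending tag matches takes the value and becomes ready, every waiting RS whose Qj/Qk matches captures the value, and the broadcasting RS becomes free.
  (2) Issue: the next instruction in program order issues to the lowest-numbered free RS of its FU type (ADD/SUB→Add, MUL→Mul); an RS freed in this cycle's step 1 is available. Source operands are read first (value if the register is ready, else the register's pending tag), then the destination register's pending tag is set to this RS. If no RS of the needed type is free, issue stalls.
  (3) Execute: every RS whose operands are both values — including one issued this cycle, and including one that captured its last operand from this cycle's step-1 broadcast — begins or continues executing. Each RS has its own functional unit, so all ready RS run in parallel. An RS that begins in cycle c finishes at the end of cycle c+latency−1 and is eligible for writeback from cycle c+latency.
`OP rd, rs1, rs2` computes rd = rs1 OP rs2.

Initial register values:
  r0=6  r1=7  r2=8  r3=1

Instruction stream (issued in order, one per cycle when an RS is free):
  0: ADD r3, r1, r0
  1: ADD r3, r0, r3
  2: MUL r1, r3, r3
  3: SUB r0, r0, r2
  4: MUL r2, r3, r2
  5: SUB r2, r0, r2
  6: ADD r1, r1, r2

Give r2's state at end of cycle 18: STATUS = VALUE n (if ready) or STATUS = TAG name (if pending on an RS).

  c1: issue ADD r3<-Add1  regs: r0:6,r1:7,r2:8,r3:Add1
  c2: issue ADD r3<-Add2  regs: r0:6,r1:7,r2:8,r3:Add2
  c3: issue MUL r1<-Mul1  regs: r0:6,r1:Mul1,r2:8,r3:Add2
  c4: CDB Add1=13; issue SUB r0<-Add1  regs: r0:Add1,r1:Mul1,r2:8,r3:Add2
  c5: issue MUL r2<-Mul2  regs: r0:Add1,r1:Mul1,r2:Mul2,r3:Add2
  c6: stall  regs: r0:Add1,r1:Mul1,r2:Mul2,r3:Add2
  c7: CDB Add1=-2; issue SUB r2<-Add1  regs: r0:-2,r1:Mul1,r2:Add1,r3:Add2
  c8: CDB Add2=19; issue ADD r1<-Add2  regs: r0:-2,r1:Add2,r2:Add1,r3:19
  c9: -  regs: r0:-2,r1:Add2,r2:Add1,r3:19
  c10: -  regs: r0:-2,r1:Add2,r2:Add1,r3:19
  c11: -  regs: r0:-2,r1:Add2,r2:Add1,r3:19
  c12: CDB Mul1=361  regs: r0:-2,r1:Add2,r2:Add1,r3:19
  c13: CDB Mul2=152  regs: r0:-2,r1:Add2,r2:Add1,r3:19
  c14: -  regs: r0:-2,r1:Add2,r2:Add1,r3:19
  c15: -  regs: r0:-2,r1:Add2,r2:Add1,r3:19
  c16: CDB Add1=-154  regs: r0:-2,r1:Add2,r2:-154,r3:19
  c17: -  regs: r0:-2,r1:Add2,r2:-154,r3:19
  c18: -  regs: r0:-2,r1:Add2,r2:-154,r3:19

STATUS = VALUE -154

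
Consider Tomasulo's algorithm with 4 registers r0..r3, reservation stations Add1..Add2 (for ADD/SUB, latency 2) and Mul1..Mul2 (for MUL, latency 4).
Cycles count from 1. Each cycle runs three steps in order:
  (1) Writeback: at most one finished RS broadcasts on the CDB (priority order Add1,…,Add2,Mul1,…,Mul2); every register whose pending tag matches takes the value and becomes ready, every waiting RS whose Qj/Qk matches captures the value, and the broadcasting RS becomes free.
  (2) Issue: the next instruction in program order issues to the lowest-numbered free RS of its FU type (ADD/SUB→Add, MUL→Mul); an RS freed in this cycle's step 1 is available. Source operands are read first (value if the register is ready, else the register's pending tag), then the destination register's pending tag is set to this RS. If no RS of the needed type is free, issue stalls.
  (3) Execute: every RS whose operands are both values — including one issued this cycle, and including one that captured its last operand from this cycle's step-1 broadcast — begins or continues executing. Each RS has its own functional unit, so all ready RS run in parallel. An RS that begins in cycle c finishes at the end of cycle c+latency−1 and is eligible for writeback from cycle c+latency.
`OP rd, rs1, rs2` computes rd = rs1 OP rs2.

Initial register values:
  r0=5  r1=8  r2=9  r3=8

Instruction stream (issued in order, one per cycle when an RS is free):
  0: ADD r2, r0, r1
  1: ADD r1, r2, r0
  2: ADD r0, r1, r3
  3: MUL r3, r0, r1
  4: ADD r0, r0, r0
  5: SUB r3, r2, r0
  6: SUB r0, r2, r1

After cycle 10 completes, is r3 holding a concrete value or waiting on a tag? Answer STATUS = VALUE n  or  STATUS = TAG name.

STATUS = TAG Add1

  c1: issue ADD r2<-Add1  regs: r0:5,r1:8,r2:Add1,r3:8
  c2: issue ADD r1<-Add2  regs: r0:5,r1:Add2,r2:Add1,r3:8
  c3: CDB Add1=13; issue ADD r0<-Add1  regs: r0:Add1,r1:Add2,r2:13,r3:8
  c4: issue MUL r3<-Mul1  regs: r0:Add1,r1:Add2,r2:13,r3:Mul1
  c5: CDB Add2=18; issue ADD r0<-Add2  regs: r0:Add2,r1:18,r2:13,r3:Mul1
  c6: stall  regs: r0:Add2,r1:18,r2:13,r3:Mul1
  c7: CDB Add1=26; issue SUB r3<-Add1  regs: r0:Add2,r1:18,r2:13,r3:Add1
  c8: stall  regs: r0:Add2,r1:18,r2:13,r3:Add1
  c9: CDB Add2=52; issue SUB r0<-Add2  regs: r0:Add2,r1:18,r2:13,r3:Add1
  c10: -  regs: r0:Add2,r1:18,r2:13,r3:Add1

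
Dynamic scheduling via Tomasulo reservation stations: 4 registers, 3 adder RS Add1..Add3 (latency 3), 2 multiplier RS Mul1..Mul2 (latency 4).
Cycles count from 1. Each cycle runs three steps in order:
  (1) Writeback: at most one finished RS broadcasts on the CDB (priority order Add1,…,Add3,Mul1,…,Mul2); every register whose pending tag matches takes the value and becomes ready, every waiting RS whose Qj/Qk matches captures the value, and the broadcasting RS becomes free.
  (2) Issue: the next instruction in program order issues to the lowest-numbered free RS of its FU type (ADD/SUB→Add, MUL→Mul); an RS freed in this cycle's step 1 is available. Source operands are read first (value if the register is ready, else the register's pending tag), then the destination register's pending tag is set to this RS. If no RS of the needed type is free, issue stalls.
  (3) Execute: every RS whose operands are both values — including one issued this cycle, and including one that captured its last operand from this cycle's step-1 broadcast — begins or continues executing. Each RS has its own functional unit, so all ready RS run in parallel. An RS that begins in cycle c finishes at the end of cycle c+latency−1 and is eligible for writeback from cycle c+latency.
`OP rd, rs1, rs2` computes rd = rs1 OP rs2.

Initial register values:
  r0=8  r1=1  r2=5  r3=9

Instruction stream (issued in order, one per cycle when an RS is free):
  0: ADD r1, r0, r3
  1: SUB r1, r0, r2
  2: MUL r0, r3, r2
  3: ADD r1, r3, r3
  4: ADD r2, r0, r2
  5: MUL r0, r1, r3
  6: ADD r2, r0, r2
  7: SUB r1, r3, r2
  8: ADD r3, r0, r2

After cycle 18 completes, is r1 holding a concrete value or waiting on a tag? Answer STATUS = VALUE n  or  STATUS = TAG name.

STATUS = TAG Add3

cycle 1: issue ADD r1<-Add1 // r0:8,r1:Add1,r2:5,r3:9
cycle 2: issue SUB r1<-Add2 // r0:8,r1:Add2,r2:5,r3:9
cycle 3: issue MUL r0<-Mul1 // r0:Mul1,r1:Add2,r2:5,r3:9
cycle 4: CDB Add1=17; issue ADD r1<-Add1 // r0:Mul1,r1:Add1,r2:5,r3:9
cycle 5: CDB Add2=3; issue ADD r2<-Add2 // r0:Mul1,r1:Add1,r2:Add2,r3:9
cycle 6: issue MUL r0<-Mul2 // r0:Mul2,r1:Add1,r2:Add2,r3:9
cycle 7: CDB Add1=18; issue ADD r2<-Add1 // r0:Mul2,r1:18,r2:Add1,r3:9
cycle 8: CDB Mul1=45; issue SUB r1<-Add3 // r0:Mul2,r1:Add3,r2:Add1,r3:9
cycle 9: stall // r0:Mul2,r1:Add3,r2:Add1,r3:9
cycle 10: stall // r0:Mul2,r1:Add3,r2:Add1,r3:9
cycle 11: CDB Add2=50; issue ADD r3<-Add2 // r0:Mul2,r1:Add3,r2:Add1,r3:Add2
cycle 12: CDB Mul2=162 // r0:162,r1:Add3,r2:Add1,r3:Add2
cycle 13: - // r0:162,r1:Add3,r2:Add1,r3:Add2
cycle 14: - // r0:162,r1:Add3,r2:Add1,r3:Add2
cycle 15: CDB Add1=212 // r0:162,r1:Add3,r2:212,r3:Add2
cycle 16: - // r0:162,r1:Add3,r2:212,r3:Add2
cycle 17: - // r0:162,r1:Add3,r2:212,r3:Add2
cycle 18: CDB Add2=374 // r0:162,r1:Add3,r2:212,r3:374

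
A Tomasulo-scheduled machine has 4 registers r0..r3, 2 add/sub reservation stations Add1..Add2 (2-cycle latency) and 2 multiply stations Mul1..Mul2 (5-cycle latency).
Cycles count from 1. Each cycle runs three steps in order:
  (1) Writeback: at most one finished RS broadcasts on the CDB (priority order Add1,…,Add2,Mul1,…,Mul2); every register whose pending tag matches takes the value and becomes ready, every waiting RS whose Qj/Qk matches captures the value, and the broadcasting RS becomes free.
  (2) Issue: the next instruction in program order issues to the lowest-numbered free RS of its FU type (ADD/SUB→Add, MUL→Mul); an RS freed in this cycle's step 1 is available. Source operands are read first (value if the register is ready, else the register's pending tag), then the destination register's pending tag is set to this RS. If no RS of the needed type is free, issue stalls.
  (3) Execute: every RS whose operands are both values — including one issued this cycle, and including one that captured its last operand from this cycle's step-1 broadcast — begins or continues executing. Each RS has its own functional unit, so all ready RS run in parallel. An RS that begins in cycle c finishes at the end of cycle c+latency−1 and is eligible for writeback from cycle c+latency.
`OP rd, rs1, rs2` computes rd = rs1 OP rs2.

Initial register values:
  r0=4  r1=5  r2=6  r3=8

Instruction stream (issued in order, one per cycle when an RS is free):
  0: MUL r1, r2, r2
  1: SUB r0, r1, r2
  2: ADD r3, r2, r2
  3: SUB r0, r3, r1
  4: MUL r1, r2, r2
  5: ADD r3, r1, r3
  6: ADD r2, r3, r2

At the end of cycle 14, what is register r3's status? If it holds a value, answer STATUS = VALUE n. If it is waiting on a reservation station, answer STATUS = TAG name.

STATUS = VALUE 48

cycle 1: issue MUL r1<-Mul1 // r0:4,r1:Mul1,r2:6,r3:8
cycle 2: issue SUB r0<-Add1 // r0:Add1,r1:Mul1,r2:6,r3:8
cycle 3: issue ADD r3<-Add2 // r0:Add1,r1:Mul1,r2:6,r3:Add2
cycle 4: stall // r0:Add1,r1:Mul1,r2:6,r3:Add2
cycle 5: CDB Add2=12; issue SUB r0<-Add2 // r0:Add2,r1:Mul1,r2:6,r3:12
cycle 6: CDB Mul1=36; issue MUL r1<-Mul1 // r0:Add2,r1:Mul1,r2:6,r3:12
cycle 7: stall // r0:Add2,r1:Mul1,r2:6,r3:12
cycle 8: CDB Add1=30; issue ADD r3<-Add1 // r0:Add2,r1:Mul1,r2:6,r3:Add1
cycle 9: CDB Add2=-24; issue ADD r2<-Add2 // r0:-24,r1:Mul1,r2:Add2,r3:Add1
cycle 10: - // r0:-24,r1:Mul1,r2:Add2,r3:Add1
cycle 11: CDB Mul1=36 // r0:-24,r1:36,r2:Add2,r3:Add1
cycle 12: - // r0:-24,r1:36,r2:Add2,r3:Add1
cycle 13: CDB Add1=48 // r0:-24,r1:36,r2:Add2,r3:48
cycle 14: - // r0:-24,r1:36,r2:Add2,r3:48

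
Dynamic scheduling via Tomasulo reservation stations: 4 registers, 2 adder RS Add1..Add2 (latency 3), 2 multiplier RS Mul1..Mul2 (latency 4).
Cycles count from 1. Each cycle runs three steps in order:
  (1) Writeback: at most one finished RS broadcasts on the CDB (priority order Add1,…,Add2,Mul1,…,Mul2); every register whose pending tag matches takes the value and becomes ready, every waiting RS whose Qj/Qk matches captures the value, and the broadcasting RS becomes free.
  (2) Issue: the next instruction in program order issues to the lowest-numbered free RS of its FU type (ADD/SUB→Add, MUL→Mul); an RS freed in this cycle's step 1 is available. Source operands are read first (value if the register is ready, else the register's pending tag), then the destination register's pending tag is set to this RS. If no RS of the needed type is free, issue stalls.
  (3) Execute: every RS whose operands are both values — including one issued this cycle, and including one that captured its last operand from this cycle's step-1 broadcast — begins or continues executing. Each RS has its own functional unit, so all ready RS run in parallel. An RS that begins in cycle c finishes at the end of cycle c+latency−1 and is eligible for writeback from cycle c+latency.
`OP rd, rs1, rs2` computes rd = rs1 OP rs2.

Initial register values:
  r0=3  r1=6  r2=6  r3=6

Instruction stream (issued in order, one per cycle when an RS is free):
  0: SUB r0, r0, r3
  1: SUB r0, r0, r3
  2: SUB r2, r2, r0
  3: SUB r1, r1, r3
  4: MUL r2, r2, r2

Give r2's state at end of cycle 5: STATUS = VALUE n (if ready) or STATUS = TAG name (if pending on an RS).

  c1: issue SUB r0<-Add1  regs: r0:Add1,r1:6,r2:6,r3:6
  c2: issue SUB r0<-Add2  regs: r0:Add2,r1:6,r2:6,r3:6
  c3: stall  regs: r0:Add2,r1:6,r2:6,r3:6
  c4: CDB Add1=-3; issue SUB r2<-Add1  regs: r0:Add2,r1:6,r2:Add1,r3:6
  c5: stall  regs: r0:Add2,r1:6,r2:Add1,r3:6

STATUS = TAG Add1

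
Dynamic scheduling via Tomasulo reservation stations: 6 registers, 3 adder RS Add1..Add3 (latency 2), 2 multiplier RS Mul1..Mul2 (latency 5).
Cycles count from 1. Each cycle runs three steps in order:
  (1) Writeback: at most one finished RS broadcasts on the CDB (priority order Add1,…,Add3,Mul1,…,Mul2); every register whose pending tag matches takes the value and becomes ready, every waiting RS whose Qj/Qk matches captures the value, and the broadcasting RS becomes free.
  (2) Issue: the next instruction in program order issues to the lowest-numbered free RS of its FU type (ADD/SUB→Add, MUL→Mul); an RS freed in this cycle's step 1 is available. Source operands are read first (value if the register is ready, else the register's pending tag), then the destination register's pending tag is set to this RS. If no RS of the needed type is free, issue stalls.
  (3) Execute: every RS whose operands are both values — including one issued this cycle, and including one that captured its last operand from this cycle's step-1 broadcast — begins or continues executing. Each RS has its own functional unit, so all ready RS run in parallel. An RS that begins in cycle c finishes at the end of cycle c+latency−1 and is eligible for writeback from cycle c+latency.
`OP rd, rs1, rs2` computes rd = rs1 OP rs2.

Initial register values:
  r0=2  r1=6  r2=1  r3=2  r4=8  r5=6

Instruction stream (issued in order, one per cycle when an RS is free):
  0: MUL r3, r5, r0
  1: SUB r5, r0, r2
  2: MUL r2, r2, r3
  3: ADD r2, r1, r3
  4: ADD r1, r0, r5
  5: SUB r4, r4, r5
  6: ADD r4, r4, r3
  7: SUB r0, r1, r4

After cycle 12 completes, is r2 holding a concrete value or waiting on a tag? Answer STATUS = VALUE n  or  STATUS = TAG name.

  c1: issue MUL r3<-Mul1  regs: r0:2,r1:6,r2:1,r3:Mul1,r4:8,r5:6
  c2: issue SUB r5<-Add1  regs: r0:2,r1:6,r2:1,r3:Mul1,r4:8,r5:Add1
  c3: issue MUL r2<-Mul2  regs: r0:2,r1:6,r2:Mul2,r3:Mul1,r4:8,r5:Add1
  c4: CDB Add1=1; issue ADD r2<-Add1  regs: r0:2,r1:6,r2:Add1,r3:Mul1,r4:8,r5:1
  c5: issue ADD r1<-Add2  regs: r0:2,r1:Add2,r2:Add1,r3:Mul1,r4:8,r5:1
  c6: CDB Mul1=12; issue SUB r4<-Add3  regs: r0:2,r1:Add2,r2:Add1,r3:12,r4:Add3,r5:1
  c7: CDB Add2=3; issue ADD r4<-Add2  regs: r0:2,r1:3,r2:Add1,r3:12,r4:Add2,r5:1
  c8: CDB Add1=18; issue SUB r0<-Add1  regs: r0:Add1,r1:3,r2:18,r3:12,r4:Add2,r5:1
  c9: CDB Add3=7  regs: r0:Add1,r1:3,r2:18,r3:12,r4:Add2,r5:1
  c10: -  regs: r0:Add1,r1:3,r2:18,r3:12,r4:Add2,r5:1
  c11: CDB Add2=19  regs: r0:Add1,r1:3,r2:18,r3:12,r4:19,r5:1
  c12: CDB Mul2=12  regs: r0:Add1,r1:3,r2:18,r3:12,r4:19,r5:1

STATUS = VALUE 18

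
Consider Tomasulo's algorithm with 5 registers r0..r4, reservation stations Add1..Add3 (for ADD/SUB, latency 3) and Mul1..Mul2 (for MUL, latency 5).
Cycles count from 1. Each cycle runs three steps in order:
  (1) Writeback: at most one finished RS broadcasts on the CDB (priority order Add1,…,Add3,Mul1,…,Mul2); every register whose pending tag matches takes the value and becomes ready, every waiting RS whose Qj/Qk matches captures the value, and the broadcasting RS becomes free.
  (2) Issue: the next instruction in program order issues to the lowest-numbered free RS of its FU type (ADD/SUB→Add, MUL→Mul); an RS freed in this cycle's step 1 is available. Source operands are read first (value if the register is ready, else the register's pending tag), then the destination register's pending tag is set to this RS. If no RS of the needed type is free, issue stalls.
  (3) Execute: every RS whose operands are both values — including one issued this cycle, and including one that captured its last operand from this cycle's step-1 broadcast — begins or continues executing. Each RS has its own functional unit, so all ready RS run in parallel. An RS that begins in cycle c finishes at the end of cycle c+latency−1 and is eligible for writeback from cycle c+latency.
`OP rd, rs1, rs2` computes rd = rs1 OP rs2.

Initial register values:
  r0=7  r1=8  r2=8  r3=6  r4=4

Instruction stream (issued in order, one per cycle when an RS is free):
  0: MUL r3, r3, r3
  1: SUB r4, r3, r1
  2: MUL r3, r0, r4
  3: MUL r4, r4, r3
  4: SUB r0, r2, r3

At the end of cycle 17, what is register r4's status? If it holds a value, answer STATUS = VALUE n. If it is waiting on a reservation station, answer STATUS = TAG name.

  c1: issue MUL r3<-Mul1  regs: r0:7,r1:8,r2:8,r3:Mul1,r4:4
  c2: issue SUB r4<-Add1  regs: r0:7,r1:8,r2:8,r3:Mul1,r4:Add1
  c3: issue MUL r3<-Mul2  regs: r0:7,r1:8,r2:8,r3:Mul2,r4:Add1
  c4: stall  regs: r0:7,r1:8,r2:8,r3:Mul2,r4:Add1
  c5: stall  regs: r0:7,r1:8,r2:8,r3:Mul2,r4:Add1
  c6: CDB Mul1=36; issue MUL r4<-Mul1  regs: r0:7,r1:8,r2:8,r3:Mul2,r4:Mul1
  c7: issue SUB r0<-Add2  regs: r0:Add2,r1:8,r2:8,r3:Mul2,r4:Mul1
  c8: -  regs: r0:Add2,r1:8,r2:8,r3:Mul2,r4:Mul1
  c9: CDB Add1=28  regs: r0:Add2,r1:8,r2:8,r3:Mul2,r4:Mul1
  c10: -  regs: r0:Add2,r1:8,r2:8,r3:Mul2,r4:Mul1
  c11: -  regs: r0:Add2,r1:8,r2:8,r3:Mul2,r4:Mul1
  c12: -  regs: r0:Add2,r1:8,r2:8,r3:Mul2,r4:Mul1
  c13: -  regs: r0:Add2,r1:8,r2:8,r3:Mul2,r4:Mul1
  c14: CDB Mul2=196  regs: r0:Add2,r1:8,r2:8,r3:196,r4:Mul1
  c15: -  regs: r0:Add2,r1:8,r2:8,r3:196,r4:Mul1
  c16: -  regs: r0:Add2,r1:8,r2:8,r3:196,r4:Mul1
  c17: CDB Add2=-188  regs: r0:-188,r1:8,r2:8,r3:196,r4:Mul1

STATUS = TAG Mul1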